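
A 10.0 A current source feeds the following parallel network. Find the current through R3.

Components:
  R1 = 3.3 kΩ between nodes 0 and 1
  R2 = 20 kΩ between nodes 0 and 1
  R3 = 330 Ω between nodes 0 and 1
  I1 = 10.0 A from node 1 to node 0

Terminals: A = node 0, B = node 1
All resistors sit directly between nodes 0 and 1, so they are in parallel and share one voltage V; the full source current 10 A splits among them.
1/R_par = 1/3300 + 1/20000 + 1/330 = 0.003383 S  =>  R_par = 295.6 Ω
V = I × R_par = 10 × 295.6 = 2956 V
I_R3 = V/R3 = 2956/330 = 8.957 A

Final answer: 8.957 A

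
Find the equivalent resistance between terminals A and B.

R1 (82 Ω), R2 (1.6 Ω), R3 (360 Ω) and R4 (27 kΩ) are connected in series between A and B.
Reduce the network between node 0 (A) and node 4 (B) by series/parallel combination:
  Rs1 = R1 + R2 (series, joined only at node 1) = 82 + 1.6 = 83.6 Ω
  Rs2 = R3 + Rs1 (series, joined only at node 2) = 360 + 83.6 = 443.6 Ω
  Rs3 = R4 + Rs2 (series, joined only at node 3) = 27000 + 443.6 = 27440 Ω
R_eq = 27.44 kΩ

Final answer: 27.44 kΩ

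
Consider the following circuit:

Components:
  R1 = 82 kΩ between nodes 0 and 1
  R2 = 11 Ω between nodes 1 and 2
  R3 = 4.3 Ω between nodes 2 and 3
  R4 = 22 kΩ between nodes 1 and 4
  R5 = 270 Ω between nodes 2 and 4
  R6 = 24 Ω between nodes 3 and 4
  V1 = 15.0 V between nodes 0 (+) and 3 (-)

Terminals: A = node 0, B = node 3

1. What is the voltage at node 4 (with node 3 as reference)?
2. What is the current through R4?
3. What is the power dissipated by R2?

Nodal analysis, taking node 3 as the 0 V reference.
Source V1 fixes V_0 = 15 V.
KCL at each unknown node (sum of currents leaving = 0; resistances in Ω):
  Node 1: (V_1 - 15)/82000 + (V_1 - V_2)/11 + (V_1 - V_4)/22000 = 0
  Node 2: (V_2 - V_1)/11 + (V_2 - 0)/4.3 + (V_2 - V_4)/270 = 0
  Node 4: (V_4 - V_1)/22000 + (V_4 - V_2)/270 + (V_4 - 0)/24 = 0
Collecting terms (coefficients in siemens):
  0.09097·V_1 - 0.09091·V_2 - 0.00004545·V_4 = 0.0001829
  0.3272·V_2 - 0.09091·V_1 - 0.003704·V_4 = 0
  0.04542·V_4 - 0.00004545·V_1 - 0.003704·V_2 = 0
Solving these 3 simultaneous equations (Gaussian elimination) gives:
  V_1 = 0.002785 V, V_2 = 0.0007746 V, V_4 = 0.00006596 V
Part 1:
  Read off the nodal solution: V_4 = 0.00006596 V
Part 2:
  I_R4 = (V_1 - V_4)/R4 = (0.002785 - 0.00006596)/22000 = 0.0000001236 A
  Magnitude: I_R4 = 0.0000001236 A
Part 3:
  I_R2 = (V_1 - V_2)/R2 = (0.002785 - 0.0007746)/11 = 0.0001828 A
  P_R2 = I_R2² × R2 = (0.0001828)² × 11 = 0.0000003675 W

Final answers:
1. V_4 = 6.596e-05 V
2. I_R4 = 1.236e-07 A
3. P_R2 = 3.675e-07 W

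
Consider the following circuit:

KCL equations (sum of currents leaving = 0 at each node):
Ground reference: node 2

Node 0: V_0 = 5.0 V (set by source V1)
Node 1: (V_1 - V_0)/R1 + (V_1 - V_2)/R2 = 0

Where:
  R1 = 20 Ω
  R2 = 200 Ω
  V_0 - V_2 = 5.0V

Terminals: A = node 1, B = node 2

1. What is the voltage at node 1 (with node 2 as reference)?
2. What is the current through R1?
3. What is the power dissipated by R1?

Nodal analysis, taking node 2 as the 0 V reference.
Source V1 fixes V_0 = 5 V.
KCL at each unknown node (sum of currents leaving = 0; resistances in Ω):
  Node 1: (V_1 - 5)/20 + (V_1 - 0)/200 = 0
Collecting terms: 0.055 × V_1 = 0.25  =>  V_1 = 4.545 V
Part 1:
  Read off the nodal solution: V_1 = 4.545 V
Part 2:
  I_R1 = (V_0 - V_1)/R1 = (5 - 4.545)/20 = 0.02273 A
  Magnitude: I_R1 = 0.02273 A
Part 3:
  I_R1 = (V_0 - V_1)/R1 = (5 - 4.545)/20 = 0.02273 A
  P_R1 = I_R1² × R1 = (0.02273)² × 20 = 0.01033 W

Final answers:
1. V_1 = 4.545 V
2. I_R1 = 0.02273 A
3. P_R1 = 0.01033 W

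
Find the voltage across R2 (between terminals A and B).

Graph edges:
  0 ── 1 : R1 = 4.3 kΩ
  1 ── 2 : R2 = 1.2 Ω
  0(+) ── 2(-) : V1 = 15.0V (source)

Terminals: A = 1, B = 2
R1 and R2 are in series across V1 (node 0 → node 1 → node 2), and the output A–B is taken across R2, so this is a voltage divider.
Series current: I = V1/(R1 + R2) = 15/(4300 + 1.2) = 15/4301 = 0.003487 A
V_R2 = I × R2 = V1 × R2/(R1 + R2) = 15 × 1.2/4301 = 0.004185 V

Final answer: 0.004185 V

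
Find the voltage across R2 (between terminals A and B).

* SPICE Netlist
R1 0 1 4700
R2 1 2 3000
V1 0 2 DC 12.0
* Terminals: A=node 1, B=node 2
R1 and R2 are in series across V1 (node 0 → node 1 → node 2), and the output A–B is taken across R2, so this is a voltage divider.
Series current: I = V1/(R1 + R2) = 12/(4700 + 3000) = 12/7700 = 0.001558 A
V_R2 = I × R2 = V1 × R2/(R1 + R2) = 12 × 3000/7700 = 4.675 V

Final answer: 4.675 V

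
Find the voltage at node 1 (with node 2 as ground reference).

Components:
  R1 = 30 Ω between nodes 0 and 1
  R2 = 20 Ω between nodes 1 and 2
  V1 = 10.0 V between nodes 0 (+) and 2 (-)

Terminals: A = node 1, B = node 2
Nodal analysis, taking node 2 as the 0 V reference.
Source V1 fixes V_0 = 10 V.
KCL at each unknown node (sum of currents leaving = 0; resistances in Ω):
  Node 1: (V_1 - 10)/30 + (V_1 - 0)/20 = 0
Collecting terms: 0.08333 × V_1 = 0.3333  =>  V_1 = 4 V
The requested potential is V_1 = 4 V.

Final answer: V_1 = 4 V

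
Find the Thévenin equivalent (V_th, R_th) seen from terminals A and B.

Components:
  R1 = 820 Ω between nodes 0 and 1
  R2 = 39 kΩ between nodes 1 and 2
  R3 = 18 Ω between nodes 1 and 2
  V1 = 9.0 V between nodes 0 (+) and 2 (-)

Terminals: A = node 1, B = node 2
Step 1 — V_th is the open-circuit voltage V_A - V_B (nothing connected across the terminals).
Nodal analysis, taking node 2 as the 0 V reference.
Source V1 fixes V_0 = 9 V.
KCL at each unknown node (sum of currents leaving = 0; resistances in Ω):
  Node 1: (V_1 - 9)/820 + (V_1 - 0)/39000 + (V_1 - 0)/18 = 0
Collecting terms: 0.0568 × V_1 = 0.01098  =>  V_1 = 0.1932 V
V_th = V_1 - V_2 = 0.1932 - 0 = 0.1932 V
Step 2 — R_th: zero the source — replace V1 by a short circuit (node 2 merges into node 0) — and find the resistance seen between A (node 1) and B (node 0).
Reduce the network between node 1 (A) and node 0 (B) by series/parallel combination:
  Rp1 = R1 ‖ R2 ‖ R3 (parallel, all between nodes 0 and 1) = 1/(1/820 + 1/39000 + 1/18) = 17.61 Ω
R_th = 17.61 Ω

Final answer: V_th = 0.1932 V, R_th = 17.61 Ω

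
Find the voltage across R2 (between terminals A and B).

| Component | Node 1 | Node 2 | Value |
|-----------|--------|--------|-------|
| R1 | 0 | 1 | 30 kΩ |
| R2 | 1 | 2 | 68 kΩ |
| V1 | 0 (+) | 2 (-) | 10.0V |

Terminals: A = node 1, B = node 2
R1 and R2 are in series across V1 (node 0 → node 1 → node 2), and the output A–B is taken across R2, so this is a voltage divider.
Series current: I = V1/(R1 + R2) = 10/(30000 + 68000) = 10/98000 = 0.000102 A
V_R2 = I × R2 = V1 × R2/(R1 + R2) = 10 × 68000/98000 = 6.939 V

Final answer: 6.939 V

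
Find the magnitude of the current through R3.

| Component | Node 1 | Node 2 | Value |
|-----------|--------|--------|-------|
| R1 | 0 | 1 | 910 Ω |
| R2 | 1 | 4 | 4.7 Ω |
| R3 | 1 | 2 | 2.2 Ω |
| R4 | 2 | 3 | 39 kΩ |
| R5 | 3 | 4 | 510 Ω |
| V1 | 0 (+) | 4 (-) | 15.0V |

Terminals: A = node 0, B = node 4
Nodal analysis, taking node 4 as the 0 V reference.
Source V1 fixes V_0 = 15 V.
KCL at each unknown node (sum of currents leaving = 0; resistances in Ω):
  Node 1: (V_1 - 15)/910 + (V_1 - 0)/4.7 + (V_1 - V_2)/2.2 = 0
  Node 2: (V_2 - V_1)/2.2 + (V_2 - V_3)/39000 = 0
  Node 3: (V_3 - V_2)/39000 + (V_3 - 0)/510 = 0
Collecting terms (coefficients in siemens):
  0.6684·V_1 - 0.4545·V_2 = 0.01648
  0.4546·V_2 - 0.4545·V_1 - 0.00002564·V_3 = 0
  0.001986·V_3 - 0.00002564·V_2 = 0
Solving these 3 simultaneous equations (Gaussian elimination) gives:
  V_1 = 0.07707 V, V_2 = 0.07706 V, V_3 = 0.0009947 V
I_R3 = (V_1 - V_2)/R3 = (0.07707 - 0.07706)/2.2 = 0.00000195 A
|I_R3| = 0.00000195 A

Final answer: |I_R3| = 1.95e-06 A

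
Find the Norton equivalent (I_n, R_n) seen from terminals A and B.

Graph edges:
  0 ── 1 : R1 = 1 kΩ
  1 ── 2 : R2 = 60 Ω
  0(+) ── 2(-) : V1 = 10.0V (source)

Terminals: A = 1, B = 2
Find the Thévenin equivalent first; then I_n = V_th/R_th and R_n = R_th.
Step 1 — V_th is the open-circuit voltage V_A - V_B (nothing connected across the terminals).
Nodal analysis, taking node 2 as the 0 V reference.
Source V1 fixes V_0 = 10 V.
KCL at each unknown node (sum of currents leaving = 0; resistances in Ω):
  Node 1: (V_1 - 10)/1000 + (V_1 - 0)/60 = 0
Collecting terms: 0.01767 × V_1 = 0.01  =>  V_1 = 0.566 V
V_th = V_1 - V_2 = 0.566 - 0 = 0.566 V
Step 2 — R_th: zero the source — replace V1 by a short circuit (node 2 merges into node 0) — and find the resistance seen between A (node 1) and B (node 0).
Reduce the network between node 1 (A) and node 0 (B) by series/parallel combination:
  Rp1 = R1 ‖ R2 (parallel, both between nodes 0 and 1) = 1/(1/1000 + 1/60) = 56.6 Ω
R_th = 56.6 Ω
I_n = V_th/R_th = 0.566/56.6 = 0.01 A, and R_n = R_th = 56.6 Ω

Final answer: I_n = 0.01 A, R_n = 56.6 Ω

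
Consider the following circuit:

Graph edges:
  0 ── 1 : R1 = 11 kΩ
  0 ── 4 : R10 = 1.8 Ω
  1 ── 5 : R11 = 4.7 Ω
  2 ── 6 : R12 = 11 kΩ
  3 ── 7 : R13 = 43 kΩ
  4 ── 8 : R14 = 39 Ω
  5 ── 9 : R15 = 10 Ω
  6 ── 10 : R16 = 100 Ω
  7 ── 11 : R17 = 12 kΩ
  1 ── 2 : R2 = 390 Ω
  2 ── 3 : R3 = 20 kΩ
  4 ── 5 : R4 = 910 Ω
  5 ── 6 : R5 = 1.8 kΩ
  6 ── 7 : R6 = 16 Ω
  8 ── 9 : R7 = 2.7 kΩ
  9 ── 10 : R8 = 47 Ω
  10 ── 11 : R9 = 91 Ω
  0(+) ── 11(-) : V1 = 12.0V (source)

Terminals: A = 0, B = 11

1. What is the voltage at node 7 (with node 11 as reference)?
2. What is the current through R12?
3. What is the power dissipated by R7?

Nodal analysis, taking node 11 as the 0 V reference.
Source V1 fixes V_0 = 12 V.
KCL at each unknown node (sum of currents leaving = 0; resistances in Ω):
  Node 1: (V_1 - 12)/11000 + (V_1 - V_2)/390 + (V_1 - V_5)/4.7 = 0
  Node 2: (V_2 - V_1)/390 + (V_2 - V_3)/20000 + (V_2 - V_6)/11000 = 0
  Node 3: (V_3 - V_2)/20000 + (V_3 - V_7)/43000 = 0
  Node 4: (V_4 - V_5)/910 + (V_4 - 12)/1.8 + (V_4 - V_8)/39 = 0
  Node 5: (V_5 - V_4)/910 + (V_5 - V_6)/1800 + (V_5 - V_1)/4.7 + (V_5 - V_9)/10 = 0
  Node 6: (V_6 - V_5)/1800 + (V_6 - V_7)/16 + (V_6 - V_2)/11000 + (V_6 - V_10)/100 = 0
  Node 7: (V_7 - V_6)/16 + (V_7 - V_3)/43000 + (V_7 - 0)/12000 = 0
  Node 8: (V_8 - V_9)/2700 + (V_8 - V_4)/39 = 0
  Node 9: (V_9 - V_8)/2700 + (V_9 - V_10)/47 + (V_9 - V_5)/10 = 0
  Node 10: (V_10 - V_9)/47 + (V_10 - 0)/91 + (V_10 - V_6)/100 = 0
Collecting terms (coefficients in siemens):
  0.2154·V_1 - 0.002564·V_2 - 0.2128·V_5 = 0.001091
  0.002705·V_2 - 0.002564·V_1 - 0.00005·V_3 - 0.00009091·V_6 = 0
  0.00007326·V_3 - 0.00005·V_2 - 0.00002326·V_7 = 0
  0.5823·V_4 - 0.001099·V_5 - 0.02564·V_8 = 6.667
  0.3144·V_5 - 0.2128·V_1 - 0.001099·V_4 - 0.0005556·V_6 - 0.1·V_9 = 0
  0.07315·V_6 - 0.00009091·V_2 - 0.0005556·V_5 - 0.0625·V_7 - 0.01·V_10 = 0
  0.06261·V_7 - 0.00002326·V_3 - 0.0625·V_6 = 0
  0.02601·V_8 - 0.02564·V_4 - 0.0003704·V_9 = 0
  0.1216·V_9 - 0.1·V_5 - 0.0003704·V_8 - 0.02128·V_10 = 0
  0.04227·V_10 - 0.01·V_6 - 0.02128·V_9 = 0
Solving these 10 simultaneous equations (Gaussian elimination) gives:
  V_1 = 2.188 V, V_2 = 2.157 V, V_3 = 1.921 V, V_4 = 11.97 V
  V_5 = 2.184 V, V_6 = 1.417 V, V_7 = 1.415 V, V_8 = 11.83 V
  V_9 = 2.072 V, V_10 = 1.378 V
Part 1:
  Read off the nodal solution: V_7 = 1.415 V
Part 2:
  I_R12 = (V_2 - V_6)/R12 = (2.157 - 1.417)/11000 = 0.00006723 A
  Magnitude: I_R12 = 0.00006723 A
Part 3:
  I_R7 = (V_8 - V_9)/R7 = (11.83 - 2.072)/2700 = 0.003615 A
  P_R7 = I_R7² × R7 = (0.003615)² × 2700 = 0.03529 W

Final answers:
1. V_7 = 1.415 V
2. I_R12 = 6.723e-05 A
3. P_R7 = 0.03529 W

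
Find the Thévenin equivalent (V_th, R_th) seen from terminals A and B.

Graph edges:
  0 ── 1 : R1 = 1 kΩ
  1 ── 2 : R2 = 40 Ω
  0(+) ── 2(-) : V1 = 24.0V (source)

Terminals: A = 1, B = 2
Step 1 — V_th is the open-circuit voltage V_A - V_B (nothing connected across the terminals).
Nodal analysis, taking node 2 as the 0 V reference.
Source V1 fixes V_0 = 24 V.
KCL at each unknown node (sum of currents leaving = 0; resistances in Ω):
  Node 1: (V_1 - 24)/1000 + (V_1 - 0)/40 = 0
Collecting terms: 0.026 × V_1 = 0.024  =>  V_1 = 0.9231 V
V_th = V_1 - V_2 = 0.9231 - 0 = 0.9231 V
Step 2 — R_th: zero the source — replace V1 by a short circuit (node 2 merges into node 0) — and find the resistance seen between A (node 1) and B (node 0).
Reduce the network between node 1 (A) and node 0 (B) by series/parallel combination:
  Rp1 = R1 ‖ R2 (parallel, both between nodes 0 and 1) = 1/(1/1000 + 1/40) = 38.46 Ω
R_th = 38.46 Ω

Final answer: V_th = 0.9231 V, R_th = 38.46 Ω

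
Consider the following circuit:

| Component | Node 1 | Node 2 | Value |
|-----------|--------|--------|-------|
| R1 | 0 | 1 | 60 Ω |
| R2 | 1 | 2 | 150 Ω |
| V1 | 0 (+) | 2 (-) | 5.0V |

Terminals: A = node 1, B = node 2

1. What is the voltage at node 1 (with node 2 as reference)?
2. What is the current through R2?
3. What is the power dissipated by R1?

Nodal analysis, taking node 2 as the 0 V reference.
Source V1 fixes V_0 = 5 V.
KCL at each unknown node (sum of currents leaving = 0; resistances in Ω):
  Node 1: (V_1 - 5)/60 + (V_1 - 0)/150 = 0
Collecting terms: 0.02333 × V_1 = 0.08333  =>  V_1 = 3.571 V
Part 1:
  Read off the nodal solution: V_1 = 3.571 V
Part 2:
  I_R2 = (V_1 - V_2)/R2 = (3.571 - 0)/150 = 0.02381 A
  Magnitude: I_R2 = 0.02381 A
Part 3:
  I_R1 = (V_0 - V_1)/R1 = (5 - 3.571)/60 = 0.02381 A
  P_R1 = I_R1² × R1 = (0.02381)² × 60 = 0.03401 W

Final answers:
1. V_1 = 3.571 V
2. I_R2 = 0.02381 A
3. P_R1 = 0.03401 W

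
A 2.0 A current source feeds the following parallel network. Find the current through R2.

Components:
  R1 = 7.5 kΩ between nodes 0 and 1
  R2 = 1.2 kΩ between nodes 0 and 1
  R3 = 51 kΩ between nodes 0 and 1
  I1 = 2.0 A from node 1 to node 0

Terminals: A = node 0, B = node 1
All resistors sit directly between nodes 0 and 1, so they are in parallel and share one voltage V; the full source current 2 A splits among them.
1/R_par = 1/7500 + 1/1200 + 1/51000 = 0.0009863 S  =>  R_par = 1014 Ω
V = I × R_par = 2 × 1014 = 2028 V
I_R2 = V/R2 = 2028/1200 = 1.69 A

Final answer: 1.69 A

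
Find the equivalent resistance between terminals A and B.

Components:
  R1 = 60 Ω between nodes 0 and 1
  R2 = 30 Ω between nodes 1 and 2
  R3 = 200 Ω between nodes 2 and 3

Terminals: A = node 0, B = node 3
Reduce the network between node 0 (A) and node 3 (B) by series/parallel combination:
  Rs1 = R1 + R2 (series, joined only at node 1) = 60 + 30 = 90 Ω
  Rs2 = R3 + Rs1 (series, joined only at node 2) = 200 + 90 = 290 Ω
R_eq = 290 Ω

Final answer: 290 Ω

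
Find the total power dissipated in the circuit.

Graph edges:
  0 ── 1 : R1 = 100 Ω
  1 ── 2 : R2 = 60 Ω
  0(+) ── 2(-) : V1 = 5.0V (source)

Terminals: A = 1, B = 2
Nodal analysis, taking node 2 as the 0 V reference.
Source V1 fixes V_0 = 5 V.
KCL at each unknown node (sum of currents leaving = 0; resistances in Ω):
  Node 1: (V_1 - 5)/100 + (V_1 - 0)/60 = 0
Collecting terms: 0.02667 × V_1 = 0.05  =>  V_1 = 1.875 V
Power in each resistor, P = (ΔV)²/R:
  P_R1 = (5 - 1.875)²/100 = 0.09766 W
  P_R2 = (1.875 - 0)²/60 = 0.05859 W
P_total = P_R1 + P_R2 = 0.1562 W

Final answer: 0.1562 W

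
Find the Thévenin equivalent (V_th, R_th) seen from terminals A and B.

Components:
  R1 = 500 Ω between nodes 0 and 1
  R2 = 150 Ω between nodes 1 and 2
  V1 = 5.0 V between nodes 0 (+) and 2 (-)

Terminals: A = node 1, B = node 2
Step 1 — V_th is the open-circuit voltage V_A - V_B (nothing connected across the terminals).
Nodal analysis, taking node 2 as the 0 V reference.
Source V1 fixes V_0 = 5 V.
KCL at each unknown node (sum of currents leaving = 0; resistances in Ω):
  Node 1: (V_1 - 5)/500 + (V_1 - 0)/150 = 0
Collecting terms: 0.008667 × V_1 = 0.01  =>  V_1 = 1.154 V
V_th = V_1 - V_2 = 1.154 - 0 = 1.154 V
Step 2 — R_th: zero the source — replace V1 by a short circuit (node 2 merges into node 0) — and find the resistance seen between A (node 1) and B (node 0).
Reduce the network between node 1 (A) and node 0 (B) by series/parallel combination:
  Rp1 = R1 ‖ R2 (parallel, both between nodes 0 and 1) = 1/(1/500 + 1/150) = 115.4 Ω
R_th = 115.4 Ω

Final answer: V_th = 1.154 V, R_th = 115.4 Ω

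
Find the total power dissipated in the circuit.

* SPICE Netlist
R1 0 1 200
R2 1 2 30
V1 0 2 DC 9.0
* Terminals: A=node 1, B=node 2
Nodal analysis, taking node 2 as the 0 V reference.
Source V1 fixes V_0 = 9 V.
KCL at each unknown node (sum of currents leaving = 0; resistances in Ω):
  Node 1: (V_1 - 9)/200 + (V_1 - 0)/30 = 0
Collecting terms: 0.03833 × V_1 = 0.045  =>  V_1 = 1.174 V
Power in each resistor, P = (ΔV)²/R:
  P_R1 = (9 - 1.174)²/200 = 0.3062 W
  P_R2 = (1.174 - 0)²/30 = 0.04594 W
P_total = P_R1 + P_R2 = 0.3522 W

Final answer: 0.3522 W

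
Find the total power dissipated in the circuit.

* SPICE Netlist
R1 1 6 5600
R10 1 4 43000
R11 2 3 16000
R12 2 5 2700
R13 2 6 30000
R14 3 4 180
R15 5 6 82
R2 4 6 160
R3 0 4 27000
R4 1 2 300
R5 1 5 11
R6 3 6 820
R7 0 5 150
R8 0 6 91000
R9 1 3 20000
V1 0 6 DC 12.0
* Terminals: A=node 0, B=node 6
Nodal analysis, taking node 6 as the 0 V reference.
Source V1 fixes V_0 = 12 V.
KCL at each unknown node (sum of currents leaving = 0; resistances in Ω):
  Node 1: (V_1 - 0)/5600 + (V_1 - V_2)/300 + (V_1 - V_5)/11 + (V_1 - V_3)/20000 + (V_1 - V_4)/43000 = 0
  Node 2: (V_2 - V_1)/300 + (V_2 - V_3)/16000 + (V_2 - V_5)/2700 + (V_2 - 0)/30000 = 0
  Node 3: (V_3 - 0)/820 + (V_3 - V_1)/20000 + (V_3 - V_2)/16000 + (V_3 - V_4)/180 = 0
  Node 4: (V_4 - 0)/160 + (V_4 - 12)/27000 + (V_4 - V_1)/43000 + (V_4 - V_3)/180 = 0
  Node 5: (V_5 - V_1)/11 + (V_5 - 12)/150 + (V_5 - V_2)/2700 + (V_5 - 0)/82 = 0
Collecting terms (coefficients in siemens):
  0.09449·V_1 - 0.003333·V_2 - 0.00005·V_3 - 0.00002326·V_4 - 0.09091·V_5 = 0
  0.0038·V_2 - 0.003333·V_1 - 0.0000625·V_3 - 0.0003704·V_5 = 0
  0.006888·V_3 - 0.00005·V_1 - 0.0000625·V_2 - 0.005556·V_4 = 0
  0.01187·V_4 - 0.00002326·V_1 - 0.005556·V_3 = 0.0004444
  0.1101·V_5 - 0.09091·V_1 - 0.0003704·V_2 = 0.08
Solving these 5 simultaneous equations (Gaussian elimination) gives:
  V_1 = 4.151 V, V_2 = 4.051 V, V_3 = 0.1666 V, V_4 = 0.1236 V
  V_5 = 4.167 V
Power in each resistor, P = (ΔV)²/R:
  P_R1 = (4.151 - 0)²/5600 = 0.003078 W
  P_R2 = (0.1236 - 0)²/160 = 0.00009546 W
  P_R3 = (12 - 0.1236)²/27000 = 0.005224 W
  P_R4 = (4.151 - 4.051)²/300 = 0.00003367 W
  P_R5 = (4.151 - 4.167)²/11 = 0.00002062 W
  P_R6 = (0.1666 - 0)²/820 = 0.00003384 W
  P_R7 = (12 - 4.167)²/150 = 0.4091 W
  P_R8 = (12 - 0)²/91000 = 0.001582 W
  P_R9 = (4.151 - 0.1666)²/20000 = 0.000794 W
  P_R10 = (4.151 - 0.1236)²/43000 = 0.0003773 W
  P_R11 = (4.051 - 0.1666)²/16000 = 0.000943 W
  P_R12 = (4.051 - 4.167)²/2700 = 0.000004946 W
  P_R13 = (4.051 - 0)²/30000 = 0.000547 W
  P_R14 = (0.1666 - 0.1236)²/180 = 0.00001027 W
  P_R15 = (4.167 - 0)²/82 = 0.2117 W
P_total = P_R1 + P_R2 + P_R3 + P_R4 + P_R5 + P_R6 + P_R7 + P_R8 + P_R9 + P_R10 + P_R11 + P_R12 + P_R13 + P_R14 + P_R15 = 0.6335 W

Final answer: 0.6335 W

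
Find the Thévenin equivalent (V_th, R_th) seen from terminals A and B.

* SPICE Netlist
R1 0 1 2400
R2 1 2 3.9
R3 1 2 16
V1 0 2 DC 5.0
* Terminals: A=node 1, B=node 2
Step 1 — V_th is the open-circuit voltage V_A - V_B (nothing connected across the terminals).
Nodal analysis, taking node 2 as the 0 V reference.
Source V1 fixes V_0 = 5 V.
KCL at each unknown node (sum of currents leaving = 0; resistances in Ω):
  Node 1: (V_1 - 5)/2400 + (V_1 - 0)/3.9 + (V_1 - 0)/16 = 0
Collecting terms: 0.3193 × V_1 = 0.002083  =>  V_1 = 0.006524 V
V_th = V_1 - V_2 = 0.006524 - 0 = 0.006524 V
Step 2 — R_th: zero the source — replace V1 by a short circuit (node 2 merges into node 0) — and find the resistance seen between A (node 1) and B (node 0).
Reduce the network between node 1 (A) and node 0 (B) by series/parallel combination:
  Rp1 = R1 ‖ R2 ‖ R3 (parallel, all between nodes 0 and 1) = 1/(1/2400 + 1/3.9 + 1/16) = 3.132 Ω
R_th = 3.132 Ω

Final answer: V_th = 0.006524 V, R_th = 3.132 Ω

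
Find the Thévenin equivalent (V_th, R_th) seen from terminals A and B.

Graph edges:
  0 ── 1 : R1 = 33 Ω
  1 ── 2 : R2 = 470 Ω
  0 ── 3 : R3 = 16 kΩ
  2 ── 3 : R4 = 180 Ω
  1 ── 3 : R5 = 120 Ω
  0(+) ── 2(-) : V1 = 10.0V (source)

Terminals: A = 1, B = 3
Step 1 — V_th is the open-circuit voltage V_A - V_B (nothing connected across the terminals).
Nodal analysis, taking node 2 as the 0 V reference.
Source V1 fixes V_0 = 10 V.
KCL at each unknown node (sum of currents leaving = 0; resistances in Ω):
  Node 1: (V_1 - 10)/33 + (V_1 - 0)/470 + (V_1 - V_3)/120 = 0
  Node 3: (V_3 - 10)/16000 + (V_3 - 0)/180 + (V_3 - V_1)/120 = 0
Collecting terms (coefficients in siemens):
  0.04076·V_1 - 0.008333·V_3 = 0.303
  0.01395·V_3 - 0.008333·V_1 = 0.000625
Determinant D = (0.04076)(0.01395) - (-0.008333)(-0.008333) = 0.0004993
V_1 = [(0.303)(0.01395) - (-0.008333)(0.000625)]/D = 8.478 V
V_3 = [(0.04076)(0.000625) - (0.303)(-0.008333)]/D = 5.109 V
V_th = V_1 - V_3 = 8.478 - 5.109 = 3.369 V
Step 2 — R_th: zero the source — replace V1 by a short circuit (node 2 merges into node 0) — and find the resistance seen between A (node 1) and B (node 3).
Reduce the network between node 1 (A) and node 3 (B) by series/parallel combination:
  Rp1 = R1 ‖ R2 (parallel, both between nodes 0 and 1) = 1/(1/33 + 1/470) = 30.83 Ω
  Rp2 = R3 ‖ R4 (parallel, both between nodes 0 and 3) = 1/(1/16000 + 1/180) = 178 Ω
  Rs1 = Rp1 + Rp2 (series, joined only at node 0) = 30.83 + 178 = 208.8 Ω
  Rp3 = R5 ‖ Rs1 (parallel, both between nodes 1 and 3) = 1/(1/120 + 1/208.8) = 76.21 Ω
R_th = 76.21 Ω

Final answer: V_th = 3.369 V, R_th = 76.21 Ω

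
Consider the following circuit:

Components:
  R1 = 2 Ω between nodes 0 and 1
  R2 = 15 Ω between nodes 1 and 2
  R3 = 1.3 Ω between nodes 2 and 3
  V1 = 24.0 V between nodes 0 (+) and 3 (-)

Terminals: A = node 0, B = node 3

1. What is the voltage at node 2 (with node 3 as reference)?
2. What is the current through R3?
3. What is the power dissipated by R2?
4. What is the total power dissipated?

Nodal analysis, taking node 3 as the 0 V reference.
Source V1 fixes V_0 = 24 V.
KCL at each unknown node (sum of currents leaving = 0; resistances in Ω):
  Node 1: (V_1 - 24)/2 + (V_1 - V_2)/15 = 0
  Node 2: (V_2 - V_1)/15 + (V_2 - 0)/1.3 = 0
Collecting terms (coefficients in siemens):
  0.5667·V_1 - 0.06667·V_2 = 12
  0.8359·V_2 - 0.06667·V_1 = 0
Determinant D = (0.5667)(0.8359) - (-0.06667)(-0.06667) = 0.4692
V_1 = [(12)(0.8359) - (-0.06667)(0)]/D = 21.38 V
V_2 = [(0.5667)(0) - (12)(-0.06667)]/D = 1.705 V
Part 1:
  Read off the nodal solution: V_2 = 1.705 V
Part 2:
  I_R3 = (V_2 - V_3)/R3 = (1.705 - 0)/1.3 = 1.311 A
  Magnitude: I_R3 = 1.311 A
Part 3:
  I_R2 = (V_1 - V_2)/R2 = (21.38 - 1.705)/15 = 1.311 A
  P_R2 = I_R2² × R2 = (1.311)² × 15 = 25.8 W
Part 4:
  Power in each resistor, P = (ΔV)²/R:
    P_R1 = (24 - 21.38)²/2 = 3.44 W
    P_R2 = (21.38 - 1.705)²/15 = 25.8 W
    P_R3 = (1.705 - 0)²/1.3 = 2.236 W
  P_total = P_R1 + P_R2 + P_R3 = 31.48 W

Final answers:
1. V_2 = 1.705 V
2. I_R3 = 1.311 A
3. P_R2 = 25.8 W
4. P_total = 31.48 W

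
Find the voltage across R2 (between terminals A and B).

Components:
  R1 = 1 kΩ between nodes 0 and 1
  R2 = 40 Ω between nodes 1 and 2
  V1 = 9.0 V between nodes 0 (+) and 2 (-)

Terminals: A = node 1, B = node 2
R1 and R2 are in series across V1 (node 0 → node 1 → node 2), and the output A–B is taken across R2, so this is a voltage divider.
Series current: I = V1/(R1 + R2) = 9/(1000 + 40) = 9/1040 = 0.008654 A
V_R2 = I × R2 = V1 × R2/(R1 + R2) = 9 × 40/1040 = 0.3462 V

Final answer: 0.3462 V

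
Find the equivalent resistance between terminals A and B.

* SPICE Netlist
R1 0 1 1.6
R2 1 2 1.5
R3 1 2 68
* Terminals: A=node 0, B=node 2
Reduce the network between node 0 (A) and node 2 (B) by series/parallel combination:
  Rp1 = R2 ‖ R3 (parallel, both between nodes 1 and 2) = 1/(1/1.5 + 1/68) = 1.468 Ω
  Rs1 = R1 + Rp1 (series, joined only at node 1) = 1.6 + 1.468 = 3.068 Ω
R_eq = 3.068 Ω

Final answer: 3.068 Ω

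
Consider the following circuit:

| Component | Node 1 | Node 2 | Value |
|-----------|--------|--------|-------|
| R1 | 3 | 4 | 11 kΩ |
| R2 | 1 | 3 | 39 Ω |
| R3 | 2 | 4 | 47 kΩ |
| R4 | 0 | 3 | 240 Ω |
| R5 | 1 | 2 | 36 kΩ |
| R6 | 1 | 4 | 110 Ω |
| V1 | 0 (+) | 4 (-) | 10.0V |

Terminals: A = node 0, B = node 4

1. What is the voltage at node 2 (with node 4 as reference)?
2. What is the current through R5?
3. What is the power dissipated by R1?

Nodal analysis, taking node 4 as the 0 V reference.
Source V1 fixes V_0 = 10 V.
KCL at each unknown node (sum of currents leaving = 0; resistances in Ω):
  Node 1: (V_1 - V_3)/39 + (V_1 - V_2)/36000 + (V_1 - 0)/110 = 0
  Node 2: (V_2 - 0)/47000 + (V_2 - V_1)/36000 = 0
  Node 3: (V_3 - 0)/11000 + (V_3 - V_1)/39 + (V_3 - 10)/240 = 0
Collecting terms (coefficients in siemens):
  0.03476·V_1 - 0.00002778·V_2 - 0.02564·V_3 = 0
  0.00004905·V_2 - 0.00002778·V_1 = 0
  0.0299·V_3 - 0.02564·V_1 = 0.04167
Solving these 3 simultaneous equations (Gaussian elimination) gives:
  V_1 = 2.802 V, V_2 = 1.586 V, V_3 = 3.796 V
Part 1:
  Read off the nodal solution: V_2 = 1.586 V
Part 2:
  I_R5 = (V_1 - V_2)/R5 = (2.802 - 1.586)/36000 = 0.00003376 A
  Magnitude: I_R5 = 0.00003376 A
Part 3:
  I_R1 = (V_3 - V_4)/R1 = (3.796 - 0)/11000 = 0.0003451 A
  P_R1 = I_R1² × R1 = (0.0003451)² × 11000 = 0.00131 W

Final answers:
1. V_2 = 1.586 V
2. I_R5 = 3.376e-05 A
3. P_R1 = 0.00131 W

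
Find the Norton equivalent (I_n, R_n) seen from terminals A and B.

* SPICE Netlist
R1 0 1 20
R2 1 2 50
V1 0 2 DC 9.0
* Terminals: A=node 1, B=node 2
Find the Thévenin equivalent first; then I_n = V_th/R_th and R_n = R_th.
Step 1 — V_th is the open-circuit voltage V_A - V_B (nothing connected across the terminals).
Nodal analysis, taking node 2 as the 0 V reference.
Source V1 fixes V_0 = 9 V.
KCL at each unknown node (sum of currents leaving = 0; resistances in Ω):
  Node 1: (V_1 - 9)/20 + (V_1 - 0)/50 = 0
Collecting terms: 0.07 × V_1 = 0.45  =>  V_1 = 6.429 V
V_th = V_1 - V_2 = 6.429 - 0 = 6.429 V
Step 2 — R_th: zero the source — replace V1 by a short circuit (node 2 merges into node 0) — and find the resistance seen between A (node 1) and B (node 0).
Reduce the network between node 1 (A) and node 0 (B) by series/parallel combination:
  Rp1 = R1 ‖ R2 (parallel, both between nodes 0 and 1) = 1/(1/20 + 1/50) = 14.29 Ω
R_th = 14.29 Ω
I_n = V_th/R_th = 6.429/14.29 = 0.45 A, and R_n = R_th = 14.29 Ω

Final answer: I_n = 0.45 A, R_n = 14.29 Ω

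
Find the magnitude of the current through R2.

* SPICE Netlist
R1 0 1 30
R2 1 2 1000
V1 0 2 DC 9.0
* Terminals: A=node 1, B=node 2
Nodal analysis, taking node 2 as the 0 V reference.
Source V1 fixes V_0 = 9 V.
KCL at each unknown node (sum of currents leaving = 0; resistances in Ω):
  Node 1: (V_1 - 9)/30 + (V_1 - 0)/1000 = 0
Collecting terms: 0.03433 × V_1 = 0.3  =>  V_1 = 8.738 V
I_R2 = (V_1 - V_2)/R2 = (8.738 - 0)/1000 = 0.008738 A
|I_R2| = 0.008738 A

Final answer: |I_R2| = 0.008738 A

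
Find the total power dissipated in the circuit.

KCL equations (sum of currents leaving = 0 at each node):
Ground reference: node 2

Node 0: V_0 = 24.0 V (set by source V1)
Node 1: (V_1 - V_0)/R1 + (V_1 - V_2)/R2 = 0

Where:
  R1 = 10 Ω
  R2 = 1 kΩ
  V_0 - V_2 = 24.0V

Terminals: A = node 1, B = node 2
Nodal analysis, taking node 2 as the 0 V reference.
Source V1 fixes V_0 = 24 V.
KCL at each unknown node (sum of currents leaving = 0; resistances in Ω):
  Node 1: (V_1 - 24)/10 + (V_1 - 0)/1000 = 0
Collecting terms: 0.101 × V_1 = 2.4  =>  V_1 = 23.76 V
Power in each resistor, P = (ΔV)²/R:
  P_R1 = (24 - 23.76)²/10 = 0.005647 W
  P_R2 = (23.76 - 0)²/1000 = 0.5647 W
P_total = P_R1 + P_R2 = 0.5703 W

Final answer: 0.5703 W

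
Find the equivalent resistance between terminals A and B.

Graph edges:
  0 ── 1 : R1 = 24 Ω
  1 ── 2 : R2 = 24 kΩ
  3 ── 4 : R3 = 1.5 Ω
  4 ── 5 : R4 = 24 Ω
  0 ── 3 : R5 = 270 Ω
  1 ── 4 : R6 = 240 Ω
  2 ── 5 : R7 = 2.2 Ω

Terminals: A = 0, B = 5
The network is not a plain series/parallel combination. Inject a 1 A test current into terminal A (node 0) and return it from terminal B (node 5); then R_eq = V_A / (1 A).
Nodal analysis, taking node 5 as the 0 V reference.
Current source I_test pushes 1 A into node 0 and draws it out of node 5.
KCL at each unknown node (sum of currents leaving = 0; resistances in Ω):
  Node 0: (V_0 - V_1)/24 + (V_0 - V_3)/270 - 1 = 0
  Node 1: (V_1 - V_0)/24 + (V_1 - V_2)/24000 + (V_1 - V_4)/240 = 0
  Node 2: (V_2 - V_1)/24000 + (V_2 - 0)/2.2 = 0
  Node 3: (V_3 - V_0)/270 + (V_3 - V_4)/1.5 = 0
  Node 4: (V_4 - V_1)/240 + (V_4 - V_3)/1.5 + (V_4 - 0)/24 = 0
Collecting terms (coefficients in siemens):
  0.04537·V_0 - 0.04167·V_1 - 0.003704·V_3 = 1
  0.04587·V_1 - 0.04167·V_0 - 0.00004167·V_2 - 0.004167·V_4 = 0
  0.4546·V_2 - 0.00004167·V_1 = 0
  0.6704·V_3 - 0.003704·V_0 - 0.6667·V_4 = 0
  0.7125·V_4 - 0.004167·V_1 - 0.6667·V_3 = 0
Solving these 5 simultaneous equations (Gaussian elimination) gives:
  V_0 = 157 V, V_1 = 144.7 V, V_2 = 0.01327 V, V_3 = 24.59 V
  V_4 = 23.86 V
R_eq = V_0 / 1 A = 157 Ω

Final answer: 157 Ω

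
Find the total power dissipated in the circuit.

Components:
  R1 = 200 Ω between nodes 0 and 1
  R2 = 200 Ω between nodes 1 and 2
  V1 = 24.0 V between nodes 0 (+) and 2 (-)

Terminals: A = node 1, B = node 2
Nodal analysis, taking node 2 as the 0 V reference.
Source V1 fixes V_0 = 24 V.
KCL at each unknown node (sum of currents leaving = 0; resistances in Ω):
  Node 1: (V_1 - 24)/200 + (V_1 - 0)/200 = 0
Collecting terms: 0.01 × V_1 = 0.12  =>  V_1 = 12 V
Power in each resistor, P = (ΔV)²/R:
  P_R1 = (24 - 12)²/200 = 0.72 W
  P_R2 = (12 - 0)²/200 = 0.72 W
P_total = P_R1 + P_R2 = 1.44 W

Final answer: 1.44 W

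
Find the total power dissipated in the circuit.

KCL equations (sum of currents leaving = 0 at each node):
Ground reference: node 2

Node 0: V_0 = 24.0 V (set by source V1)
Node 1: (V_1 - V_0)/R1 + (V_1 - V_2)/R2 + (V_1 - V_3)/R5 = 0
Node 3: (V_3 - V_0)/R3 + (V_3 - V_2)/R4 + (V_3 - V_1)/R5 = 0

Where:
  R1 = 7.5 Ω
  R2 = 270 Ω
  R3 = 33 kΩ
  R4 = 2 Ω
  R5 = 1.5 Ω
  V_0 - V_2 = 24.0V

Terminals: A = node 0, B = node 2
Nodal analysis, taking node 2 as the 0 V reference.
Source V1 fixes V_0 = 24 V.
KCL at each unknown node (sum of currents leaving = 0; resistances in Ω):
  Node 1: (V_1 - 24)/7.5 + (V_1 - 0)/270 + (V_1 - V_3)/1.5 = 0
  Node 3: (V_3 - 24)/33000 + (V_3 - 0)/2 + (V_3 - V_1)/1.5 = 0
Collecting terms (coefficients in siemens):
  0.8037·V_1 - 0.6667·V_3 = 3.2
  1.167·V_3 - 0.6667·V_1 = 0.0007273
Determinant D = (0.8037)(1.167) - (-0.6667)(-0.6667) = 0.4932
V_1 = [(3.2)(1.167) - (-0.6667)(0.0007273)]/D = 7.57 V
V_3 = [(0.8037)(0.0007273) - (3.2)(-0.6667)]/D = 4.326 V
Power in each resistor, P = (ΔV)²/R:
  P_R1 = (24 - 7.57)²/7.5 = 35.99 W
  P_R2 = (7.57 - 0)²/270 = 0.2123 W
  P_R3 = (24 - 4.326)²/33000 = 0.01173 W
  P_R4 = (0 - 4.326)²/2 = 9.359 W
  P_R5 = (7.57 - 4.326)²/1.5 = 7.015 W
P_total = P_R1 + P_R2 + P_R3 + P_R4 + P_R5 = 52.59 W

Final answer: 52.59 W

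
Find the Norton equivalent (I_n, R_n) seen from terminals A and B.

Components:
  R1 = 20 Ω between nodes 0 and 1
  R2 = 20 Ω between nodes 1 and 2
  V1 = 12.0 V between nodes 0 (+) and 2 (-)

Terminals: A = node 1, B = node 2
Find the Thévenin equivalent first; then I_n = V_th/R_th and R_n = R_th.
Step 1 — V_th is the open-circuit voltage V_A - V_B (nothing connected across the terminals).
Nodal analysis, taking node 2 as the 0 V reference.
Source V1 fixes V_0 = 12 V.
KCL at each unknown node (sum of currents leaving = 0; resistances in Ω):
  Node 1: (V_1 - 12)/20 + (V_1 - 0)/20 = 0
Collecting terms: 0.1 × V_1 = 0.6  =>  V_1 = 6 V
V_th = V_1 - V_2 = 6 - 0 = 6 V
Step 2 — R_th: zero the source — replace V1 by a short circuit (node 2 merges into node 0) — and find the resistance seen between A (node 1) and B (node 0).
Reduce the network between node 1 (A) and node 0 (B) by series/parallel combination:
  Rp1 = R1 ‖ R2 (parallel, both between nodes 0 and 1) = 1/(1/20 + 1/20) = 10 Ω
R_th = 10 Ω
I_n = V_th/R_th = 6/10 = 0.6 A, and R_n = R_th = 10 Ω

Final answer: I_n = 0.6 A, R_n = 10 Ω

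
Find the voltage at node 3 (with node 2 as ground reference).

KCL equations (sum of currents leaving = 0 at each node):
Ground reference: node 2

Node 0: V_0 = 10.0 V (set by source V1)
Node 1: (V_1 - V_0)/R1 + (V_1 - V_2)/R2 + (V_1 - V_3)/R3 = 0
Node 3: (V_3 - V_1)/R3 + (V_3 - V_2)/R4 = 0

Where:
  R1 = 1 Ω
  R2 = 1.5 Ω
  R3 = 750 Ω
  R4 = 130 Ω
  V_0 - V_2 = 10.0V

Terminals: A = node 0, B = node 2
Nodal analysis, taking node 2 as the 0 V reference.
Source V1 fixes V_0 = 10 V.
KCL at each unknown node (sum of currents leaving = 0; resistances in Ω):
  Node 1: (V_1 - 10)/1 + (V_1 - 0)/1.5 + (V_1 - V_3)/750 = 0
  Node 3: (V_3 - V_1)/750 + (V_3 - 0)/130 = 0
Collecting terms (coefficients in siemens):
  1.668·V_1 - 0.001333·V_3 = 10
  0.009026·V_3 - 0.001333·V_1 = 0
Determinant D = (1.668)(0.009026) - (-0.001333)(-0.001333) = 0.01505
V_1 = [(10)(0.009026) - (-0.001333)(0)]/D = 5.996 V
V_3 = [(1.668)(0) - (10)(-0.001333)]/D = 0.8858 V
The requested potential is V_3 = 0.8858 V.

Final answer: V_3 = 0.8858 V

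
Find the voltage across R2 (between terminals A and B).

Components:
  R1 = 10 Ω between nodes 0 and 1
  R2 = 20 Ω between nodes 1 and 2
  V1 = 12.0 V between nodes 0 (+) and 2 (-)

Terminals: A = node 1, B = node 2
R1 and R2 are in series across V1 (node 0 → node 1 → node 2), and the output A–B is taken across R2, so this is a voltage divider.
Series current: I = V1/(R1 + R2) = 12/(10 + 20) = 12/30 = 0.4 A
V_R2 = I × R2 = V1 × R2/(R1 + R2) = 12 × 20/30 = 8 V

Final answer: 8 V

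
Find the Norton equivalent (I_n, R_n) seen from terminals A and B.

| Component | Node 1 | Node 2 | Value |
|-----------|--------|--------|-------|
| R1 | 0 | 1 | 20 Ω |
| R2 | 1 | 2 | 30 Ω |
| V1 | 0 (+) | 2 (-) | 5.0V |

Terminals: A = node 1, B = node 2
Find the Thévenin equivalent first; then I_n = V_th/R_th and R_n = R_th.
Step 1 — V_th is the open-circuit voltage V_A - V_B (nothing connected across the terminals).
Nodal analysis, taking node 2 as the 0 V reference.
Source V1 fixes V_0 = 5 V.
KCL at each unknown node (sum of currents leaving = 0; resistances in Ω):
  Node 1: (V_1 - 5)/20 + (V_1 - 0)/30 = 0
Collecting terms: 0.08333 × V_1 = 0.25  =>  V_1 = 3 V
V_th = V_1 - V_2 = 3 - 0 = 3 V
Step 2 — R_th: zero the source — replace V1 by a short circuit (node 2 merges into node 0) — and find the resistance seen between A (node 1) and B (node 0).
Reduce the network between node 1 (A) and node 0 (B) by series/parallel combination:
  Rp1 = R1 ‖ R2 (parallel, both between nodes 0 and 1) = 1/(1/20 + 1/30) = 12 Ω
R_th = 12 Ω
I_n = V_th/R_th = 3/12 = 0.25 A, and R_n = R_th = 12 Ω

Final answer: I_n = 0.25 A, R_n = 12 Ω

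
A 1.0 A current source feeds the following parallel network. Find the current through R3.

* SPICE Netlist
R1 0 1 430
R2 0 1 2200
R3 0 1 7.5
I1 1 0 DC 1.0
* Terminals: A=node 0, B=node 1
All resistors sit directly between nodes 0 and 1, so they are in parallel and share one voltage V; the full source current 1 A splits among them.
1/R_par = 1/430 + 1/2200 + 1/7.5 = 0.1361 S  =>  R_par = 7.347 Ω
V = I × R_par = 1 × 7.347 = 7.347 V
I_R3 = V/R3 = 7.347/7.5 = 0.9796 A

Final answer: 0.9796 A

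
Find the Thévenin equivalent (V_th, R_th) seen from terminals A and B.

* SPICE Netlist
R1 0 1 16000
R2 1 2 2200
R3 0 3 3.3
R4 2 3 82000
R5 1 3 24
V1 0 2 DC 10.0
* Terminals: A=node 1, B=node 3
Step 1 — V_th is the open-circuit voltage V_A - V_B (nothing connected across the terminals).
Nodal analysis, taking node 2 as the 0 V reference.
Source V1 fixes V_0 = 10 V.
KCL at each unknown node (sum of currents leaving = 0; resistances in Ω):
  Node 1: (V_1 - 10)/16000 + (V_1 - 0)/2200 + (V_1 - V_3)/24 = 0
  Node 3: (V_3 - 10)/3.3 + (V_3 - 0)/82000 + (V_3 - V_1)/24 = 0
Collecting terms (coefficients in siemens):
  0.04218·V_1 - 0.04167·V_3 = 0.000625
  0.3447·V_3 - 0.04167·V_1 = 3.03
Determinant D = (0.04218)(0.3447) - (-0.04167)(-0.04167) = 0.01281
V_1 = [(0.000625)(0.3447) - (-0.04167)(3.03)]/D = 9.877 V
V_3 = [(0.04218)(3.03) - (0.000625)(-0.04167)]/D = 9.985 V
V_th = V_1 - V_3 = 9.877 - 9.985 = -0.1076 V
Step 2 — R_th: zero the source — replace V1 by a short circuit (node 2 merges into node 0) — and find the resistance seen between A (node 1) and B (node 3).
Reduce the network between node 1 (A) and node 3 (B) by series/parallel combination:
  Rp1 = R1 ‖ R2 (parallel, both between nodes 0 and 1) = 1/(1/16000 + 1/2200) = 1934 Ω
  Rp2 = R3 ‖ R4 (parallel, both between nodes 0 and 3) = 1/(1/3.3 + 1/82000) = 3.3 Ω
  Rs1 = Rp1 + Rp2 (series, joined only at node 0) = 1934 + 3.3 = 1937 Ω
  Rp3 = R5 ‖ Rs1 (parallel, both between nodes 1 and 3) = 1/(1/24 + 1/1937) = 23.71 Ω
R_th = 23.71 Ω

Final answer: V_th = -0.1076 V, R_th = 23.71 Ω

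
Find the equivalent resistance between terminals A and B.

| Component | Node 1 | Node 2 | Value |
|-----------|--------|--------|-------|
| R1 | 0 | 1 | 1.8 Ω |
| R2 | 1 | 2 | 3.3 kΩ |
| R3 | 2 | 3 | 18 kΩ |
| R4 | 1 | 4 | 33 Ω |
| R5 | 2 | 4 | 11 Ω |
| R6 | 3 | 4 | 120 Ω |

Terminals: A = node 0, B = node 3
The network is not a plain series/parallel combination. Inject a 1 A test current into terminal A (node 0) and return it from terminal B (node 3); then R_eq = V_A / (1 A).
Nodal analysis, taking node 3 as the 0 V reference.
Current source I_test pushes 1 A into node 0 and draws it out of node 3.
KCL at each unknown node (sum of currents leaving = 0; resistances in Ω):
  Node 0: (V_0 - V_1)/1.8 - 1 = 0
  Node 1: (V_1 - V_0)/1.8 + (V_1 - V_2)/3300 + (V_1 - V_4)/33 = 0
  Node 2: (V_2 - V_1)/3300 + (V_2 - 0)/18000 + (V_2 - V_4)/11 = 0
  Node 4: (V_4 - V_1)/33 + (V_4 - V_2)/11 + (V_4 - 0)/120 = 0
Collecting terms (coefficients in siemens):
  0.5556·V_0 - 0.5556·V_1 = 1
  0.5862·V_1 - 0.5556·V_0 - 0.000303·V_2 - 0.0303·V_4 = 0
  0.09127·V_2 - 0.000303·V_1 - 0.09091·V_4 = 0
  0.1295·V_4 - 0.0303·V_1 - 0.09091·V_2 = 0
Solving these 4 simultaneous equations (Gaussian elimination) gives:
  V_0 = 153.7 V, V_1 = 151.9 V, V_2 = 119.2 V, V_4 = 119.2 V
R_eq = V_0 / 1 A = 153.7 Ω

Final answer: 153.7 Ω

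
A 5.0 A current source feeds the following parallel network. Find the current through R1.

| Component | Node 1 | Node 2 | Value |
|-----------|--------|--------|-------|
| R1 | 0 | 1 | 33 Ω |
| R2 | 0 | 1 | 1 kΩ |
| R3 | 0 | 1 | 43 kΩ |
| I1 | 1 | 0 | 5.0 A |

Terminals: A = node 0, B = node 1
All resistors sit directly between nodes 0 and 1, so they are in parallel and share one voltage V; the full source current 5 A splits among them.
1/R_par = 1/33 + 1/1000 + 1/43000 = 0.03133 S  =>  R_par = 31.92 Ω
V = I × R_par = 5 × 31.92 = 159.6 V
I_R1 = V/R1 = 159.6/33 = 4.837 A

Final answer: 4.837 A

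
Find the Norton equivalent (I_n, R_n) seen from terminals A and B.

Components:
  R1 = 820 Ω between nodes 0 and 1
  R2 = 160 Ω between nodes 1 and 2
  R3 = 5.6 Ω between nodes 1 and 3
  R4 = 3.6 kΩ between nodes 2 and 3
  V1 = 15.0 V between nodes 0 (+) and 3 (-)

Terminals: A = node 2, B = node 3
Find the Thévenin equivalent first; then I_n = V_th/R_th and R_n = R_th.
Step 1 — V_th is the open-circuit voltage V_A - V_B (nothing connected across the terminals).
Nodal analysis, taking node 3 as the 0 V reference.
Source V1 fixes V_0 = 15 V.
KCL at each unknown node (sum of currents leaving = 0; resistances in Ω):
  Node 1: (V_1 - 15)/820 + (V_1 - V_2)/160 + (V_1 - 0)/5.6 = 0
  Node 2: (V_2 - V_1)/160 + (V_2 - 0)/3600 = 0
Collecting terms (coefficients in siemens):
  0.186·V_1 - 0.00625·V_2 = 0.01829
  0.006528·V_2 - 0.00625·V_1 = 0
Determinant D = (0.186)(0.006528) - (-0.00625)(-0.00625) = 0.001175
V_1 = [(0.01829)(0.006528) - (-0.00625)(0)]/D = 0.1016 V
V_2 = [(0.186)(0) - (0.01829)(-0.00625)]/D = 0.09727 V
V_th = V_2 - V_3 = 0.09727 - 0 = 0.09727 V
Step 2 — R_th: zero the source — replace V1 by a short circuit (node 3 merges into node 0) — and find the resistance seen between A (node 2) and B (node 0).
Reduce the network between node 2 (A) and node 0 (B) by series/parallel combination:
  Rp1 = R1 ‖ R3 (parallel, both between nodes 0 and 1) = 1/(1/820 + 1/5.6) = 5.562 Ω
  Rs1 = R2 + Rp1 (series, joined only at node 1) = 160 + 5.562 = 165.6 Ω
  Rp2 = R4 ‖ Rs1 (parallel, both between nodes 0 and 2) = 1/(1/3600 + 1/165.6) = 158.3 Ω
R_th = 158.3 Ω
I_n = V_th/R_th = 0.09727/158.3 = 0.0006145 A, and R_n = R_th = 158.3 Ω

Final answer: I_n = 0.0006145 A, R_n = 158.3 Ω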